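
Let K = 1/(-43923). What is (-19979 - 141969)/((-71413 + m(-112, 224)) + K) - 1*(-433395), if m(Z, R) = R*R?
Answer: 101068706998761/233198188 ≈ 4.3340e+5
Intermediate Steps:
m(Z, R) = R²
K = -1/43923 ≈ -2.2767e-5
(-19979 - 141969)/((-71413 + m(-112, 224)) + K) - 1*(-433395) = (-19979 - 141969)/((-71413 + 224²) - 1/43923) - 1*(-433395) = -161948/((-71413 + 50176) - 1/43923) + 433395 = -161948/(-21237 - 1/43923) + 433395 = -161948/(-932792752/43923) + 433395 = -161948*(-43923/932792752) + 433395 = 1778310501/233198188 + 433395 = 101068706998761/233198188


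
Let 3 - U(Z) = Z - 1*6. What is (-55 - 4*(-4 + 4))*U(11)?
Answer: 110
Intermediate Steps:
U(Z) = 9 - Z (U(Z) = 3 - (Z - 1*6) = 3 - (Z - 6) = 3 - (-6 + Z) = 3 + (6 - Z) = 9 - Z)
(-55 - 4*(-4 + 4))*U(11) = (-55 - 4*(-4 + 4))*(9 - 1*11) = (-55 - 4*0)*(9 - 11) = (-55 + 0)*(-2) = -55*(-2) = 110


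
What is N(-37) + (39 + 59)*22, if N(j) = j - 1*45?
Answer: 2074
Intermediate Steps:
N(j) = -45 + j (N(j) = j - 45 = -45 + j)
N(-37) + (39 + 59)*22 = (-45 - 37) + (39 + 59)*22 = -82 + 98*22 = -82 + 2156 = 2074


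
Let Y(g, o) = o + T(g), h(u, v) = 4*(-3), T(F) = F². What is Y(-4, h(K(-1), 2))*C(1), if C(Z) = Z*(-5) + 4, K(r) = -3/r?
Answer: -4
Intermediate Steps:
h(u, v) = -12
Y(g, o) = o + g²
C(Z) = 4 - 5*Z (C(Z) = -5*Z + 4 = 4 - 5*Z)
Y(-4, h(K(-1), 2))*C(1) = (-12 + (-4)²)*(4 - 5*1) = (-12 + 16)*(4 - 5) = 4*(-1) = -4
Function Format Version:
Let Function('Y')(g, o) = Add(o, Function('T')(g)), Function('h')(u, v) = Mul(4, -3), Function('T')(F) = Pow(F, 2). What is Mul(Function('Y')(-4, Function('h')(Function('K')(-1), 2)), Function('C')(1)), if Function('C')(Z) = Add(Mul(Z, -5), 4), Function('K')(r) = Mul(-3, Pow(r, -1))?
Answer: -4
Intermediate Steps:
Function('h')(u, v) = -12
Function('Y')(g, o) = Add(o, Pow(g, 2))
Function('C')(Z) = Add(4, Mul(-5, Z)) (Function('C')(Z) = Add(Mul(-5, Z), 4) = Add(4, Mul(-5, Z)))
Mul(Function('Y')(-4, Function('h')(Function('K')(-1), 2)), Function('C')(1)) = Mul(Add(-12, Pow(-4, 2)), Add(4, Mul(-5, 1))) = Mul(Add(-12, 16), Add(4, -5)) = Mul(4, -1) = -4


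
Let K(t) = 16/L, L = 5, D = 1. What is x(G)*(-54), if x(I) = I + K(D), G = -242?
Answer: 64476/5 ≈ 12895.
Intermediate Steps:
K(t) = 16/5
x(I) = 16/5 + I (x(I) = I + 16/5 = 16/5 + I)
x(G)*(-54) = (16/5 - 242)*(-54) = -1194/5*(-54) = 64476/5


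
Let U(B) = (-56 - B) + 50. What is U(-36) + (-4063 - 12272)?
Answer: -16305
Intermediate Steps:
U(B) = -6 - B
U(-36) + (-4063 - 12272) = (-6 - 1*(-36)) + (-4063 - 12272) = (-6 + 36) - 16335 = 30 - 16335 = -16305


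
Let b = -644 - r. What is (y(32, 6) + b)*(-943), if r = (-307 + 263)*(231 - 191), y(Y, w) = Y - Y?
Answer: -1052388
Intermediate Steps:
y(Y, w) = 0
r = -1760 (r = -44*40 = -1760)
b = 1116 (b = -644 - 1*(-1760) = -644 + 1760 = 1116)
(y(32, 6) + b)*(-943) = (0 + 1116)*(-943) = 1116*(-943) = -1052388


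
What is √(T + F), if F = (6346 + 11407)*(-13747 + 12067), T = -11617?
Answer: I*√29836657 ≈ 5462.3*I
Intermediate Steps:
F = -29825040 (F = 17753*(-1680) = -29825040)
√(T + F) = √(-11617 - 29825040) = √(-29836657) = I*√29836657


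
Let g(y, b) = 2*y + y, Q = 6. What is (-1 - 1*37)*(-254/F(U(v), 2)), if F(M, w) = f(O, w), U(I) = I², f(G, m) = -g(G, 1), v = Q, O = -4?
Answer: 2413/3 ≈ 804.33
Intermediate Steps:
v = 6
g(y, b) = 3*y
f(G, m) = -3*G
F(M, w) = 12 (F(M, w) = -3*(-4) = 12)
(-1 - 1*37)*(-254/F(U(v), 2)) = (-1 - 1*37)*(-254/12) = (-1 - 37)*(-254*1/12) = -38*(-127/6) = 2413/3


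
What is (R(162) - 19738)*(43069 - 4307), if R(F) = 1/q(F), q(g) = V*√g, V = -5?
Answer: -765084356 - 19381*√2/45 ≈ -7.6508e+8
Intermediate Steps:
q(g) = -5*√g
R(F) = -1/(5*√F) (R(F) = 1/(-5*√F) = -1/(5*√F))
(R(162) - 19738)*(43069 - 4307) = (-√2/90 - 19738)*(43069 - 4307) = (-√2/90 - 19738)*38762 = (-19738 - √2/90)*38762 = -765084356 - 19381*√2/45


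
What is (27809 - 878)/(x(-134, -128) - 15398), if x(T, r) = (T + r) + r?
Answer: -26931/15788 ≈ -1.7058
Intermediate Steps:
x(T, r) = T + 2*r
(27809 - 878)/(x(-134, -128) - 15398) = (27809 - 878)/((-134 + 2*(-128)) - 15398) = 26931/((-134 - 256) - 15398) = 26931/(-390 - 15398) = 26931/(-15788) = 26931*(-1/15788) = -26931/15788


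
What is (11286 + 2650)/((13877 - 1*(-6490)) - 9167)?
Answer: 871/700 ≈ 1.2443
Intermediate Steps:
(11286 + 2650)/((13877 - 1*(-6490)) - 9167) = 13936/((13877 + 6490) - 9167) = 13936/(20367 - 9167) = 13936/11200 = 13936*(1/11200) = 871/700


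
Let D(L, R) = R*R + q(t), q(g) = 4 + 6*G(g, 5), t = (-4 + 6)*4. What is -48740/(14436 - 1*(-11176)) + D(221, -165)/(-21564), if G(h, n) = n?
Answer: -437296717/138074292 ≈ -3.1671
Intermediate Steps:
t = 8 (t = 2*4 = 8)
q(g) = 34 (q(g) = 4 + 6*5 = 4 + 30 = 34)
D(L, R) = 34 + R**2 (D(L, R) = R*R + 34 = R**2 + 34 = 34 + R**2)
-48740/(14436 - 1*(-11176)) + D(221, -165)/(-21564) = -48740/(14436 - 1*(-11176)) + (34 + (-165)**2)/(-21564) = -48740/(14436 + 11176) + (34 + 27225)*(-1/21564) = -48740/25612 + 27259*(-1/21564) = -48740*1/25612 - 27259/21564 = -12185/6403 - 27259/21564 = -437296717/138074292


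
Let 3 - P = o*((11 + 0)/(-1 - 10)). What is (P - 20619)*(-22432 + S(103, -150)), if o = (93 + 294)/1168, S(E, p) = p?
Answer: 271877129391/584 ≈ 4.6554e+8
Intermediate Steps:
o = 387/1168 (o = 387*(1/1168) = 387/1168 ≈ 0.33134)
P = 3891/1168 (P = 3 - 387*(11 + 0)/(-1 - 10)/1168 = 3 - 387*11/(-11)/1168 = 3 - 387*11*(-1/11)/1168 = 3 - 387*(-1)/1168 = 3 - 1*(-387/1168) = 3 + 387/1168 = 3891/1168 ≈ 3.3313)
(P - 20619)*(-22432 + S(103, -150)) = (3891/1168 - 20619)*(-22432 - 150) = -24079101/1168*(-22582) = 271877129391/584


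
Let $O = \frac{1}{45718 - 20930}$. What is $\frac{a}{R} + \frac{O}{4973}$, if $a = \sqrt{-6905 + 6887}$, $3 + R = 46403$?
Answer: $\frac{1}{123270724} + \frac{3 i \sqrt{2}}{46400} \approx 8.1122 \cdot 10^{-9} + 9.1436 \cdot 10^{-5} i$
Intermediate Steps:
$R = 46400$ ($R = -3 + 46403 = 46400$)
$a = 3 i \sqrt{2}$ ($a = \sqrt{-18} = 3 i \sqrt{2} \approx 4.2426 i$)
$O = \frac{1}{24788} \approx 4.0342 \cdot 10^{-5}$
$\frac{a}{R} + \frac{O}{4973} = \frac{3 i \sqrt{2}}{46400} + \frac{1}{24788 \cdot 4973} = 3 i \sqrt{2} \cdot \frac{1}{46400} + \frac{1}{24788} \cdot \frac{1}{4973} = \frac{3 i \sqrt{2}}{46400} + \frac{1}{123270724} = \frac{1}{123270724} + \frac{3 i \sqrt{2}}{46400}$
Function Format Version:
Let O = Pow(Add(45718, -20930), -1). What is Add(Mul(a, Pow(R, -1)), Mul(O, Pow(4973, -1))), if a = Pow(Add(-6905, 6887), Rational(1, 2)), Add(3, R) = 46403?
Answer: Add(Rational(1, 123270724), Mul(Rational(3, 46400), I, Pow(2, Rational(1, 2)))) ≈ Add(8.1122e-9, Mul(9.1436e-5, I))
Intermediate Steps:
R = 46400 (R = Add(-3, 46403) = 46400)
a = Mul(3, I, Pow(2, Rational(1, 2))) (a = Pow(-18, Rational(1, 2)) = Mul(3, I, Pow(2, Rational(1, 2))) ≈ Mul(4.2426, I))
O = Rational(1, 24788) (O = Pow(24788, -1) = Rational(1, 24788) ≈ 4.0342e-5)
Add(Mul(a, Pow(R, -1)), Mul(O, Pow(4973, -1))) = Add(Mul(Mul(3, I, Pow(2, Rational(1, 2))), Pow(46400, -1)), Mul(Rational(1, 24788), Pow(4973, -1))) = Add(Mul(Mul(3, I, Pow(2, Rational(1, 2))), Rational(1, 46400)), Mul(Rational(1, 24788), Rational(1, 4973))) = Add(Mul(Rational(3, 46400), I, Pow(2, Rational(1, 2))), Rational(1, 123270724)) = Add(Rational(1, 123270724), Mul(Rational(3, 46400), I, Pow(2, Rational(1, 2))))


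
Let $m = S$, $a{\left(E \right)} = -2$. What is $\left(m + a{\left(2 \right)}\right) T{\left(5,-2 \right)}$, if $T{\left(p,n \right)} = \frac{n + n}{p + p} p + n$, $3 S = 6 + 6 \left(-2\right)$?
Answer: $16$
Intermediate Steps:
$S = -2$ ($S = \frac{6 + 6 \left(-2\right)}{3} = \frac{6 - 12}{3} = \frac{1}{3} \left(-6\right) = -2$)
$m = -2$
$T{\left(p,n \right)} = 2 n$ ($T{\left(p,n \right)} = \frac{2 n}{2 p} p + n = 2 n \frac{1}{2 p} p + n = \frac{n}{p} p + n = n + n = 2 n$)
$\left(m + a{\left(2 \right)}\right) T{\left(5,-2 \right)} = \left(-2 - 2\right) 2 \left(-2\right) = \left(-4\right) \left(-4\right) = 16$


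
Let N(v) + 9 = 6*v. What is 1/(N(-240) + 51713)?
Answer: 1/50264 ≈ 1.9895e-5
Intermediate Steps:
N(v) = -9 + 6*v
1/(N(-240) + 51713) = 1/((-9 + 6*(-240)) + 51713) = 1/((-9 - 1440) + 51713) = 1/(-1449 + 51713) = 1/50264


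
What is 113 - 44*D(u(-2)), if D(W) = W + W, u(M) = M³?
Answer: 817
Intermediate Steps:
D(W) = 2*W
113 - 44*D(u(-2)) = 113 - 88*(-2)³ = 113 - 88*(-8) = 113 - 44*(-16) = 113 + 704 = 817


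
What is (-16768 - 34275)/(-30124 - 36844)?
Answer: 51043/66968 ≈ 0.76220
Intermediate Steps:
(-16768 - 34275)/(-30124 - 36844) = -51043/(-66968) = -51043*(-1/66968) = 51043/66968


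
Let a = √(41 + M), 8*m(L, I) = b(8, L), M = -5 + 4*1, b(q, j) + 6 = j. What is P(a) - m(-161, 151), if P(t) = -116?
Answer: -761/8 ≈ -95.125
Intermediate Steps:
b(q, j) = -6 + j
M = -1 (M = -5 + 4 = -1)
m(L, I) = -¾ + L/8 (m(L, I) = (-6 + L)/8 = -¾ + L/8)
a = 2*√10 (a = √(41 - 1) = √40 = 2*√10 ≈ 6.3246)
P(a) - m(-161, 151) = -116 - (-¾ + (⅛)*(-161)) = -116 - (-¾ - 161/8) = -116 - 1*(-167/8) = -116 + 167/8 = -761/8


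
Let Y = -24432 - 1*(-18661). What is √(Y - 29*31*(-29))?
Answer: 10*√203 ≈ 142.48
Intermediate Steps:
Y = -5771 (Y = -24432 + 18661 = -5771)
√(Y - 29*31*(-29)) = √(-5771 - 29*31*(-29)) = √(-5771 - 899*(-29)) = √(-5771 + 26071) = √20300 = 10*√203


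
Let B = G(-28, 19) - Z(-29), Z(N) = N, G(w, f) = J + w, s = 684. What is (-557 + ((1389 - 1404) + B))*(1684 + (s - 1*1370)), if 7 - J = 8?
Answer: -570856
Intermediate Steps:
J = -1 (J = 7 - 1*8 = 7 - 8 = -1)
G(w, f) = -1 + w
B = 0 (B = (-1 - 28) - 1*(-29) = -29 + 29 = 0)
(-557 + ((1389 - 1404) + B))*(1684 + (s - 1*1370)) = (-557 + ((1389 - 1404) + 0))*(1684 + (684 - 1*1370)) = (-557 + (-15 + 0))*(1684 + (684 - 1370)) = (-557 - 15)*(1684 - 686) = -572*998 = -570856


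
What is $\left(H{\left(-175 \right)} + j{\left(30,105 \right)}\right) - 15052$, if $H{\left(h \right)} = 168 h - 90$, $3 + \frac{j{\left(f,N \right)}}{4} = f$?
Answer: $-44434$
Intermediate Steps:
$j{\left(f,N \right)} = -12 + 4 f$
$H{\left(h \right)} = -90 + 168 h$
$\left(H{\left(-175 \right)} + j{\left(30,105 \right)}\right) - 15052 = \left(\left(-90 + 168 \left(-175\right)\right) + \left(-12 + 4 \cdot 30\right)\right) - 15052 = \left(\left(-90 - 29400\right) + \left(-12 + 120\right)\right) - 15052 = \left(-29490 + 108\right) - 15052 = -29382 - 15052 = -44434$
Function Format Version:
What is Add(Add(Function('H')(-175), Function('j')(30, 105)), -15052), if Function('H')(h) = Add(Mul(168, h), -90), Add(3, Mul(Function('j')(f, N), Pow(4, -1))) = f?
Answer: -44434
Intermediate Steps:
Function('j')(f, N) = Add(-12, Mul(4, f))
Function('H')(h) = Add(-90, Mul(168, h))
Add(Add(Function('H')(-175), Function('j')(30, 105)), -15052) = Add(Add(Add(-90, Mul(168, -175)), Add(-12, Mul(4, 30))), -15052) = Add(Add(Add(-90, -29400), Add(-12, 120)), -15052) = Add(Add(-29490, 108), -15052) = Add(-29382, -15052) = -44434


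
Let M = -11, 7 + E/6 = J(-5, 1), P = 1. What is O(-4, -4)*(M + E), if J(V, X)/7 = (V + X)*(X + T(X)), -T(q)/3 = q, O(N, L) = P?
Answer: 283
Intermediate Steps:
O(N, L) = 1
T(q) = -3*q
J(V, X) = -14*X*(V + X) (J(V, X) = 7*((V + X)*(X - 3*X)) = 7*((V + X)*(-2*X)) = 7*(-2*X*(V + X)) = -14*X*(V + X))
E = 294 (E = -42 + 6*(14*1*(-1*(-5) - 1*1)) = -42 + 6*(14*1*(5 - 1)) = -42 + 6*(14*1*4) = -42 + 6*56 = -42 + 336 = 294)
O(-4, -4)*(M + E) = 1*(-11 + 294) = 1*283 = 283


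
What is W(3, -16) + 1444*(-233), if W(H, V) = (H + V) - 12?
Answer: -336477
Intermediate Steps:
W(H, V) = -12 + H + V
W(3, -16) + 1444*(-233) = (-12 + 3 - 16) + 1444*(-233) = -25 - 336452 = -336477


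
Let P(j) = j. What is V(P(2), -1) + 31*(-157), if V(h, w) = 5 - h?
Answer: -4864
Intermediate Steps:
V(P(2), -1) + 31*(-157) = (5 - 1*2) + 31*(-157) = (5 - 2) - 4867 = 3 - 4867 = -4864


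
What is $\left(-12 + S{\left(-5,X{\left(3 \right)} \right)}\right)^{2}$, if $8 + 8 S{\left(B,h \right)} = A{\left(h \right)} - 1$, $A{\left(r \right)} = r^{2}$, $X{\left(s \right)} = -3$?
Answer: $144$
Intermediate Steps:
$S{\left(B,h \right)} = - \frac{9}{8} + \frac{h^{2}}{8}$ ($S{\left(B,h \right)} = -1 + \frac{h^{2} - 1}{8} = -1 + \frac{-1 + h^{2}}{8} = -1 + \left(- \frac{1}{8} + \frac{h^{2}}{8}\right) = - \frac{9}{8} + \frac{h^{2}}{8}$)
$\left(-12 + S{\left(-5,X{\left(3 \right)} \right)}\right)^{2} = \left(-12 - \left(\frac{9}{8} - \frac{\left(-3\right)^{2}}{8}\right)\right)^{2} = \left(-12 + \left(- \frac{9}{8} + \frac{1}{8} \cdot 9\right)\right)^{2} = \left(-12 + \left(- \frac{9}{8} + \frac{9}{8}\right)\right)^{2} = \left(-12 + 0\right)^{2} = \left(-12\right)^{2} = 144$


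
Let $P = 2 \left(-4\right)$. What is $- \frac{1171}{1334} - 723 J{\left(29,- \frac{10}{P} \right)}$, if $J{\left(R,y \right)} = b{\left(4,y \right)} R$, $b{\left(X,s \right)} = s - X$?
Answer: $\frac{153832537}{2668} \approx 57658.0$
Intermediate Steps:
$P = -8$
$J{\left(R,y \right)} = R \left(-4 + y\right)$ ($J{\left(R,y \right)} = \left(y - 4\right) R = \left(-4 + y\right) R = R \left(-4 + y\right)$)
$- \frac{1171}{1334} - 723 J{\left(29,- \frac{10}{P} \right)} = - \frac{1171}{1334} - 723 \cdot 29 \left(-4 - \frac{10}{-8}\right) = \left(-1171\right) \frac{1}{1334} - 723 \cdot 29 \left(-4 - - \frac{5}{4}\right) = - \frac{1171}{1334} - 723 \cdot 29 \left(-4 + \frac{5}{4}\right) = - \frac{1171}{1334} - 723 \cdot 29 \left(- \frac{11}{4}\right) = - \frac{1171}{1334} - - \frac{230637}{4} = - \frac{1171}{1334} + \frac{230637}{4} = \frac{153832537}{2668}$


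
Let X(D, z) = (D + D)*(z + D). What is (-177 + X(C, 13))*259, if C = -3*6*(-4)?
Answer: 3124317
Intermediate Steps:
C = 72 (C = -18*(-4) = 72)
X(D, z) = 2*D*(D + z) (X(D, z) = (2*D)*(D + z) = 2*D*(D + z))
(-177 + X(C, 13))*259 = (-177 + 2*72*(72 + 13))*259 = (-177 + 2*72*85)*259 = (-177 + 12240)*259 = 12063*259 = 3124317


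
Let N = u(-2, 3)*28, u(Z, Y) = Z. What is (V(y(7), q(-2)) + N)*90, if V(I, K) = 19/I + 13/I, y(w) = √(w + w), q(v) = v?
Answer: -5040 + 1440*√14/7 ≈ -4270.3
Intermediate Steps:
y(w) = √2*√w (y(w) = √(2*w) = √2*√w)
V(I, K) = 32/I
N = -56 (N = -2*28 = -56)
(V(y(7), q(-2)) + N)*90 = (32/((√2*√7)) - 56)*90 = (32/(√14) - 56)*90 = (32*(√14/14) - 56)*90 = (16*√14/7 - 56)*90 = (-56 + 16*√14/7)*90 = -5040 + 1440*√14/7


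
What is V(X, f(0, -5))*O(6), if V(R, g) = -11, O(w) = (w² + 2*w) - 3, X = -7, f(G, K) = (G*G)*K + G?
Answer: -495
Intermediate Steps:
f(G, K) = G + K*G² (f(G, K) = G²*K + G = K*G² + G = G + K*G²)
O(w) = -3 + w² + 2*w
V(X, f(0, -5))*O(6) = -11*(-3 + 6² + 2*6) = -11*(-3 + 36 + 12) = -11*45 = -495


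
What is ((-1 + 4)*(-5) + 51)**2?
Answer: 1296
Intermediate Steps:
((-1 + 4)*(-5) + 51)**2 = (3*(-5) + 51)**2 = (-15 + 51)**2 = 36**2 = 1296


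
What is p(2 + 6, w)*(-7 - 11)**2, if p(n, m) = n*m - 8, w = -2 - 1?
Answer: -10368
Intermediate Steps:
w = -3
p(n, m) = -8 + m*n (p(n, m) = m*n - 8 = -8 + m*n)
p(2 + 6, w)*(-7 - 11)**2 = (-8 - 3*(2 + 6))*(-7 - 11)**2 = (-8 - 3*8)*(-18)**2 = (-8 - 24)*324 = -32*324 = -10368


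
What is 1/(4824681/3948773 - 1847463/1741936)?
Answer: 6878509844528/1109073509517 ≈ 6.2020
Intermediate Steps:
1/(4824681/3948773 - 1847463/1741936) = 1/(1109073509517/6878509844528) = 6878509844528/1109073509517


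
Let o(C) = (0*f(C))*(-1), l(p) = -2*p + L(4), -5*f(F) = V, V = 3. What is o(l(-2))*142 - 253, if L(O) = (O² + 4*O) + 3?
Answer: -253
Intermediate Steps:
f(F) = -⅗ (f(F) = -⅕*3 = -⅗)
L(O) = 3 + O² + 4*O
l(p) = 35 - 2*p (l(p) = -2*p + (3 + 4² + 4*4) = -2*p + (3 + 16 + 16) = -2*p + 35 = 35 - 2*p)
o(C) = 0 (o(C) = (0*(-⅗))*(-1) = 0*(-1) = 0)
o(l(-2))*142 - 253 = 0*142 - 253 = 0 - 253 = -253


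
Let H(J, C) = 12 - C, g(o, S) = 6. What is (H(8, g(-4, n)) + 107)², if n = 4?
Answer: 12769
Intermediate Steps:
(H(8, g(-4, n)) + 107)² = ((12 - 1*6) + 107)² = ((12 - 6) + 107)² = (6 + 107)² = 113² = 12769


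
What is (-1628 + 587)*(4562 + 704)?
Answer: -5481906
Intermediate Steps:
(-1628 + 587)*(4562 + 704) = -1041*5266 = -5481906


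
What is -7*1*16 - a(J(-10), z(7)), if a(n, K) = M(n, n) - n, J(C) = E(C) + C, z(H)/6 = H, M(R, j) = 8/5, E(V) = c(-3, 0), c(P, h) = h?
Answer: -618/5 ≈ -123.60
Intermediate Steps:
E(V) = 0
M(R, j) = 8/5 (M(R, j) = 8*(1/5) = 8/5)
z(H) = 6*H
J(C) = C (J(C) = 0 + C = C)
a(n, K) = 8/5 - n
-7*1*16 - a(J(-10), z(7)) = -7*1*16 - (8/5 - 1*(-10)) = -7*16 - (8/5 + 10) = -112 - 1*58/5 = -112 - 58/5 = -618/5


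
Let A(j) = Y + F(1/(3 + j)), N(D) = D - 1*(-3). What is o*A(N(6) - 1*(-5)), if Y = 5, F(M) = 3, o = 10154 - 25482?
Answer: -122624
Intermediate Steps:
o = -15328
N(D) = 3 + D (N(D) = D + 3 = 3 + D)
A(j) = 8 (A(j) = 5 + 3 = 8)
o*A(N(6) - 1*(-5)) = -15328*8 = -122624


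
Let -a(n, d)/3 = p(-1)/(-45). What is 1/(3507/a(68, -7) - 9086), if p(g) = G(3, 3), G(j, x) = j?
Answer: 1/8449 ≈ 0.00011836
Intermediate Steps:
p(g) = 3
a(n, d) = 1/5 (a(n, d) = -9/(-45) = -9*(-1)/45 = -3*(-1/15) = 1/5)
1/(3507/a(68, -7) - 9086) = 1/(3507/(1/5) - 9086) = 1/(3507*5 - 9086) = 1/(17535 - 9086) = 1/8449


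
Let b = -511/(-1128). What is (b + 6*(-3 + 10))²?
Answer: 2293164769/1272384 ≈ 1802.3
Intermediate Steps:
b = 511/1128 (b = -511*(-1/1128) = 511/1128 ≈ 0.45301)
(b + 6*(-3 + 10))² = (511/1128 + 6*(-3 + 10))² = (511/1128 + 6*7)² = (511/1128 + 42)² = (47887/1128)² = 2293164769/1272384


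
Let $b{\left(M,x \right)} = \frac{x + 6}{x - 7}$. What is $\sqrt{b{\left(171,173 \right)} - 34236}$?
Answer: $\frac{i \sqrt{943377502}}{166} \approx 185.03 i$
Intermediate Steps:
$b{\left(M,x \right)} = \frac{6 + x}{-7 + x}$
$\sqrt{b{\left(171,173 \right)} - 34236} = \sqrt{\frac{6 + 173}{-7 + 173} - 34236} = \sqrt{\frac{1}{166} \cdot 179 - 34236} = \sqrt{\frac{179}{166} - 34236} = \sqrt{- \frac{5682997}{166}} = \frac{i \sqrt{943377502}}{166}$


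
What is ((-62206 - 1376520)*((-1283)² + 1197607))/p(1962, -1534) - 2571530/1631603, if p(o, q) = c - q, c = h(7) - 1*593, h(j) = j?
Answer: -1668844082635619482/386689911 ≈ -4.3157e+9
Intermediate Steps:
c = -586 (c = 7 - 1*593 = 7 - 593 = -586)
p(o, q) = -586 - q
((-62206 - 1376520)*((-1283)² + 1197607))/p(1962, -1534) - 2571530/1631603 = ((-62206 - 1376520)*((-1283)² + 1197607))/(-586 - 1*(-1534)) - 2571530/1631603 = (-1438726*(1646089 + 1197607))/(-586 + 1534) - 2571530*1/1631603 = -1438726*2843696/948 - 2571530/1631603 = -4091299371296*1/948 - 2571530/1631603 = -1022824842824/237 - 2571530/1631603 = -1668844082635619482/386689911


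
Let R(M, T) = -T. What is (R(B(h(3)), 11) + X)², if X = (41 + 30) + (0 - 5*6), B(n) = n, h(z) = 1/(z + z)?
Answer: 900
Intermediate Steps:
h(z) = 1/(2*z)
X = 41 (X = 71 + (0 - 30) = 71 - 30 = 41)
(R(B(h(3)), 11) + X)² = (-1*11 + 41)² = (-11 + 41)² = 30² = 900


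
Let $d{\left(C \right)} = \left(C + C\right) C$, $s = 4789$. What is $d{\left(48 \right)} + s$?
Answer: $9397$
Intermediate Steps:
$d{\left(C \right)} = 2 C^{2}$ ($d{\left(C \right)} = 2 C C = 2 C^{2}$)
$d{\left(48 \right)} + s = 2 \cdot 48^{2} + 4789 = 2 \cdot 2304 + 4789 = 4608 + 4789 = 9397$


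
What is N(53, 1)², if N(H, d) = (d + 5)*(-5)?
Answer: 900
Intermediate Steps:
N(H, d) = -25 - 5*d (N(H, d) = (5 + d)*(-5) = -25 - 5*d)
N(53, 1)² = (-25 - 5*1)² = (-25 - 5)² = (-30)² = 900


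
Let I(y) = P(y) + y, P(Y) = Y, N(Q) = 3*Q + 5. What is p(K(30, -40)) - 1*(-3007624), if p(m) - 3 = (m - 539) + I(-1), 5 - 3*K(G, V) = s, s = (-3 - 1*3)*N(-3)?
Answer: 9021239/3 ≈ 3.0071e+6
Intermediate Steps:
N(Q) = 5 + 3*Q
s = 24 (s = (-3 - 1*3)*(5 + 3*(-3)) = (-3 - 3)*(5 - 9) = -6*(-4) = 24)
K(G, V) = -19/3 (K(G, V) = 5/3 - ⅓*24 = 5/3 - 8 = -19/3)
I(y) = 2*y (I(y) = y + y = 2*y)
p(m) = -538 + m (p(m) = 3 + ((m - 539) + 2*(-1)) = 3 + ((-539 + m) - 2) = 3 + (-541 + m) = -538 + m)
p(K(30, -40)) - 1*(-3007624) = (-538 - 19/3) - 1*(-3007624) = -1633/3 + 3007624 = 9021239/3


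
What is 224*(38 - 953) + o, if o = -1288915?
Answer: -1493875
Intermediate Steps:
224*(38 - 953) + o = 224*(38 - 953) - 1288915 = 224*(-915) - 1288915 = -204960 - 1288915 = -1493875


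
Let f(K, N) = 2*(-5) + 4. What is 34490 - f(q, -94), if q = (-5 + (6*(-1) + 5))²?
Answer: 34496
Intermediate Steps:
q = 36 (q = (-5 + (-6 + 5))² = (-5 - 1)² = (-6)² = 36)
f(K, N) = -6 (f(K, N) = -10 + 4 = -6)
34490 - f(q, -94) = 34490 - 1*(-6) = 34490 + 6 = 34496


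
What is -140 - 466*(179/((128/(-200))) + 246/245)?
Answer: 254263887/1960 ≈ 1.2973e+5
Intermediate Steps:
-140 - 466*(179/((128/(-200))) + 246/245) = -140 - 466*(179/((128*(-1/200))) + 246*(1/245)) = -140 - 466*(179/(-16/25) + 246/245) = -140 - 466*(179*(-25/16) + 246/245) = -140 - 466*(-4475/16 + 246/245) = -140 - 466*(-1092439/3920) = -140 + 254538287/1960 = 254263887/1960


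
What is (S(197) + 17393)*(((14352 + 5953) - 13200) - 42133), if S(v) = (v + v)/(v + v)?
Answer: -609277032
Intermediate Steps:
S(v) = 1 (S(v) = (2*v)/((2*v)) = (2*v)*(1/(2*v)) = 1)
(S(197) + 17393)*(((14352 + 5953) - 13200) - 42133) = (1 + 17393)*(((14352 + 5953) - 13200) - 42133) = 17394*((20305 - 13200) - 42133) = 17394*(7105 - 42133) = 17394*(-35028) = -609277032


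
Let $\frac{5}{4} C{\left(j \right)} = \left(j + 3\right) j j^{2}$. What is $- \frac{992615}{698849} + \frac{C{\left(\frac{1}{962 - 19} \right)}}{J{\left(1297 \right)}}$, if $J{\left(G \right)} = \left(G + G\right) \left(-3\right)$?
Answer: $- \frac{3054139258538680922033}{2150261850455560077459} \approx -1.4204$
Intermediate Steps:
$J{\left(G \right)} = - 6 G$ ($J{\left(G \right)} = 2 G \left(-3\right) = - 6 G$)
$C{\left(j \right)} = \frac{4 j^{3} \left(3 + j\right)}{5}$ ($C{\left(j \right)} = \frac{4 \left(j + 3\right) j j^{2}}{5} = \frac{4 \left(3 + j\right) j^{3}}{5} = \frac{4 j^{3} \left(3 + j\right)}{5}$)
$- \frac{992615}{698849} + \frac{C{\left(\frac{1}{962 - 19} \right)}}{J{\left(1297 \right)}} = - \frac{992615}{698849} + \frac{\frac{4}{5} \left(\frac{1}{962 - 19}\right)^{3} \left(3 + \frac{1}{962 - 19}\right)}{\left(-6\right) 1297} = \left(-992615\right) \frac{1}{698849} + \frac{\frac{4}{5} \left(\frac{1}{943}\right)^{3} \left(3 + \frac{1}{943}\right)}{-7782} = - \frac{992615}{698849} + \frac{4 \left(3 + \frac{1}{943}\right)}{5 \cdot 838561807} \left(- \frac{1}{7782}\right) = - \frac{992615}{698849} + \frac{4}{5} \cdot \frac{1}{838561807} \cdot \frac{2830}{943} \left(- \frac{1}{7782}\right) = - \frac{992615}{698849} + \frac{2264}{790763784001} \left(- \frac{1}{7782}\right) = - \frac{992615}{698849} - \frac{1132}{3076861883547891} = - \frac{3054139258538680922033}{2150261850455560077459}$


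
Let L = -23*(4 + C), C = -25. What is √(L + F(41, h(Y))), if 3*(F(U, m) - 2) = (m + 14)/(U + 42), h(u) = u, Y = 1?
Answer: 2*√835395/83 ≈ 22.024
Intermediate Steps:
F(U, m) = 2 + (14 + m)/(3*(42 + U)) (F(U, m) = 2 + ((m + 14)/(U + 42))/3 = 2 + ((14 + m)/(42 + U))/3 = 2 + (14 + m)/(3*(42 + U)))
L = 483 (L = -23*(4 - 25) = -23*(-21) = 483)
√(L + F(41, h(Y))) = √(483 + (266 + 1 + 6*41)/(3*(42 + 41))) = √(483 + (⅓)*(266 + 1 + 246)/83) = √(483 + (⅓)*(1/83)*513) = √(483 + 171/83) = √(40260/83) = 2*√835395/83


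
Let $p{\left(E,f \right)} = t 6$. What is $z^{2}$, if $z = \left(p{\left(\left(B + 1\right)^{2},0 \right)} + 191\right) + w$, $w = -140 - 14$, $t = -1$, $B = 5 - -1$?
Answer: $961$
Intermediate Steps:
$B = 6$ ($B = 5 + 1 = 6$)
$w = -154$
$p{\left(E,f \right)} = -6$ ($p{\left(E,f \right)} = \left(-1\right) 6 = -6$)
$z = 31$ ($z = \left(-6 + 191\right) - 154 = 185 - 154 = 31$)
$z^{2} = 31^{2} = 961$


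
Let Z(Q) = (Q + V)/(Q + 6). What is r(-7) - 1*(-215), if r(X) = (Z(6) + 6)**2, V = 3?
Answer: 4169/16 ≈ 260.56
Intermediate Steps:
Z(Q) = (3 + Q)/(6 + Q) (Z(Q) = (Q + 3)/(Q + 6) = (3 + Q)/(6 + Q))
r(X) = 729/16 (r(X) = ((3 + 6)/(6 + 6) + 6)**2 = (9/12 + 6)**2 = ((1/12)*9 + 6)**2 = (3/4 + 6)**2 = (27/4)**2 = 729/16)
r(-7) - 1*(-215) = 729/16 - 1*(-215) = 729/16 + 215 = 4169/16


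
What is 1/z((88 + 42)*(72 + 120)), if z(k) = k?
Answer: 1/24960 ≈ 4.0064e-5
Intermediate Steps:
1/z((88 + 42)*(72 + 120)) = 1/((88 + 42)*(72 + 120)) = 1/(130*192) = 1/24960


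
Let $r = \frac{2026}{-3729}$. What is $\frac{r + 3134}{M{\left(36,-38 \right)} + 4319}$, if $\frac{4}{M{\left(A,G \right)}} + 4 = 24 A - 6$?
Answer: $\frac{997869964}{1375415547} \approx 0.7255$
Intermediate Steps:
$M{\left(A,G \right)} = \frac{4}{-10 + 24 A}$ ($M{\left(A,G \right)} = \frac{4}{-4 + \left(24 A - 6\right)} = \frac{4}{-4 + \left(-6 + 24 A\right)} = \frac{4}{-10 + 24 A}$)
$r = - \frac{2026}{3729}$ ($r = 2026 \left(- \frac{1}{3729}\right) = - \frac{2026}{3729} \approx -0.54331$)
$\frac{r + 3134}{M{\left(36,-38 \right)} + 4319} = \frac{- \frac{2026}{3729} + 3134}{\frac{2}{-5 + 12 \cdot 36} + 4319} = \frac{11684660}{3729 \left(\frac{2}{-5 + 432} + 4319\right)} = \frac{11684660}{3729 \left(\frac{2}{427} + 4319\right)} = \frac{11684660}{3729 \cdot \frac{1844215}{427}} = \frac{11684660}{3729} \cdot \frac{427}{1844215} = \frac{997869964}{1375415547}$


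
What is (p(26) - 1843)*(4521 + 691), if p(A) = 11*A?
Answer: -8115084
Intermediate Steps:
(p(26) - 1843)*(4521 + 691) = (11*26 - 1843)*(4521 + 691) = (286 - 1843)*5212 = -1557*5212 = -8115084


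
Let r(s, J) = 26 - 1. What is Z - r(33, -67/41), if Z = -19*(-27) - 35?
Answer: 453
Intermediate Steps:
r(s, J) = 25
Z = 478 (Z = 513 - 35 = 478)
Z - r(33, -67/41) = 478 - 1*25 = 478 - 25 = 453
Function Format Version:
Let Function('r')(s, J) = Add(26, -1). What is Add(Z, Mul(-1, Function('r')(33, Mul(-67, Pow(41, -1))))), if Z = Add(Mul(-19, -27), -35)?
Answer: 453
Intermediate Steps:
Function('r')(s, J) = 25
Z = 478 (Z = Add(513, -35) = 478)
Add(Z, Mul(-1, Function('r')(33, Mul(-67, Pow(41, -1))))) = Add(478, Mul(-1, 25)) = Add(478, -25) = 453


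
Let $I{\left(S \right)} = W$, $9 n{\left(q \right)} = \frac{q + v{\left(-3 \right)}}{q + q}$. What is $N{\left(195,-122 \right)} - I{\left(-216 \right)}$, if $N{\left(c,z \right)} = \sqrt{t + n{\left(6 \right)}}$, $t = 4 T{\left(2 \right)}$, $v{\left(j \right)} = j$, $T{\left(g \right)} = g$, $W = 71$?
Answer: $- \frac{409}{6} \approx -68.167$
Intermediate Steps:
$t = 8$ ($t = 4 \cdot 2 = 8$)
$n{\left(q \right)} = \frac{-3 + q}{18 q}$ ($n{\left(q \right)} = \frac{\left(q - 3\right) \frac{1}{q + q}}{9} = \frac{\left(-3 + q\right) \frac{1}{2 q}}{9} = \frac{\frac{1}{2} \frac{1}{q} \left(-3 + q\right)}{9} = \frac{-3 + q}{18 q}$)
$I{\left(S \right)} = 71$
$N{\left(c,z \right)} = \frac{17}{6}$ ($N{\left(c,z \right)} = \sqrt{8 + \frac{-3 + 6}{18 \cdot 6}} = \sqrt{8 + \frac{1}{18} \cdot \frac{1}{6} \cdot 3} = \sqrt{8 + \frac{1}{36}} = \sqrt{\frac{289}{36}} = \frac{17}{6}$)
$N{\left(195,-122 \right)} - I{\left(-216 \right)} = \frac{17}{6} - 71 = - \frac{409}{6}$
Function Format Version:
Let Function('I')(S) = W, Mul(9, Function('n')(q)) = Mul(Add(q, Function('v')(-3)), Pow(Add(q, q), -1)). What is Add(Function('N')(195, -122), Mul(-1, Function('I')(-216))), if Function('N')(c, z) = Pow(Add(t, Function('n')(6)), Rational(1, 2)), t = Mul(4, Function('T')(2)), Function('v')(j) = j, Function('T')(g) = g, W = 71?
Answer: Rational(-409, 6) ≈ -68.167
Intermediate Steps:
t = 8 (t = Mul(4, 2) = 8)
Function('n')(q) = Mul(Rational(1, 18), Pow(q, -1), Add(-3, q)) (Function('n')(q) = Mul(Rational(1, 9), Mul(Add(q, -3), Pow(Add(q, q), -1))) = Mul(Rational(1, 9), Mul(Add(-3, q), Pow(Mul(2, q), -1))) = Mul(Rational(1, 9), Mul(Add(-3, q), Mul(Rational(1, 2), Pow(q, -1)))) = Mul(Rational(1, 9), Mul(Rational(1, 2), Pow(q, -1), Add(-3, q))) = Mul(Rational(1, 18), Pow(q, -1), Add(-3, q)))
Function('I')(S) = 71
Function('N')(c, z) = Rational(17, 6) (Function('N')(c, z) = Pow(Add(8, Mul(Rational(1, 18), Pow(6, -1), Add(-3, 6))), Rational(1, 2)) = Pow(Add(8, Mul(Rational(1, 18), Rational(1, 6), 3)), Rational(1, 2)) = Pow(Add(8, Rational(1, 36)), Rational(1, 2)) = Pow(Rational(289, 36), Rational(1, 2)) = Rational(17, 6))
Add(Function('N')(195, -122), Mul(-1, Function('I')(-216))) = Add(Rational(17, 6), Mul(-1, 71)) = Add(Rational(17, 6), -71) = Rational(-409, 6)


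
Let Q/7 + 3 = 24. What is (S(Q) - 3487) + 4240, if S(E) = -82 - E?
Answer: 524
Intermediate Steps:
Q = 147 (Q = -21 + 7*24 = -21 + 168 = 147)
(S(Q) - 3487) + 4240 = ((-82 - 1*147) - 3487) + 4240 = ((-82 - 147) - 3487) + 4240 = (-229 - 3487) + 4240 = -3716 + 4240 = 524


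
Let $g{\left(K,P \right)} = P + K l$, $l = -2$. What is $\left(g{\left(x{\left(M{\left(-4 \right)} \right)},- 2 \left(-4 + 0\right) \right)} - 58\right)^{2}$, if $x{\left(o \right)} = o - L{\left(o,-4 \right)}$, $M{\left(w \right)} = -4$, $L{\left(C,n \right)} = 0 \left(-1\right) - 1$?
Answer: $1936$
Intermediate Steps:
$L{\left(C,n \right)} = -1$ ($L{\left(C,n \right)} = 0 - 1 = -1$)
$x{\left(o \right)} = 1 + o$ ($x{\left(o \right)} = o - -1 = o + 1 = 1 + o$)
$g{\left(K,P \right)} = P - 2 K$ ($g{\left(K,P \right)} = P + K \left(-2\right) = P - 2 K$)
$\left(g{\left(x{\left(M{\left(-4 \right)} \right)},- 2 \left(-4 + 0\right) \right)} - 58\right)^{2} = \left(\left(- 2 \left(-4 + 0\right) - 2 \left(1 - 4\right)\right) - 58\right)^{2} = \left(\left(\left(-2\right) \left(-4\right) - -6\right) - 58\right)^{2} = \left(\left(8 + 6\right) - 58\right)^{2} = \left(14 - 58\right)^{2} = \left(-44\right)^{2} = 1936$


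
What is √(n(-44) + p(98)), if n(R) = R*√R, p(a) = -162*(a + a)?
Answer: 2*√(-7938 - 22*I*√11) ≈ 0.81895 - 178.19*I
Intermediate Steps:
p(a) = -324*a
n(R) = R^(3/2)
√(n(-44) + p(98)) = √((-44)^(3/2) - 324*98) = √(-88*I*√11 - 31752) = √(-31752 - 88*I*√11)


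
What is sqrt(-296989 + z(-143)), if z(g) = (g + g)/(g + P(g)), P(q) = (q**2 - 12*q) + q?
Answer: I*sqrt(772468423)/51 ≈ 544.97*I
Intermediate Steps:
P(q) = q**2 - 11*q
z(g) = 2*g/(g + g*(-11 + g)) (z(g) = (g + g)/(g + g*(-11 + g)) = (2*g)/(g + g*(-11 + g)) = 2*g/(g + g*(-11 + g)))
sqrt(-296989 + z(-143)) = sqrt(-296989 + 2/(-10 - 143)) = sqrt(-296989 + 2/(-153)) = sqrt(-296989 + 2*(-1/153)) = sqrt(-296989 - 2/153) = sqrt(-45439319/153) = I*sqrt(772468423)/51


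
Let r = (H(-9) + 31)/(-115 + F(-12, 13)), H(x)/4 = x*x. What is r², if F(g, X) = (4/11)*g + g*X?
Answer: 15249025/9174841 ≈ 1.6620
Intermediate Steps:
H(x) = 4*x² (H(x) = 4*(x*x) = 4*x²)
F(g, X) = 4*g/11 + X*g (F(g, X) = (4*(1/11))*g + X*g = 4*g/11 + X*g)
r = -3905/3029 (r = (4*(-9)² + 31)/(-115 + (1/11)*(-12)*(4 + 11*13)) = (4*81 + 31)/(-115 + (1/11)*(-12)*(4 + 143)) = (324 + 31)/(-115 + (1/11)*(-12)*147) = 355/(-115 - 1764/11) = 355/(-3029/11) = 355*(-11/3029) = -3905/3029 ≈ -1.2892)
r² = (-3905/3029)² = 15249025/9174841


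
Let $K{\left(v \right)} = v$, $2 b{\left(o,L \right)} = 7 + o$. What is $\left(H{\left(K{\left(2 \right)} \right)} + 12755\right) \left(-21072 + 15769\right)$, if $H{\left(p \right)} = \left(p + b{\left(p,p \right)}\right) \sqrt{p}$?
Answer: $-67639765 - \frac{68939 \sqrt{2}}{2} \approx -6.7688 \cdot 10^{7}$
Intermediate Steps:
$b{\left(o,L \right)} = \frac{7}{2} + \frac{o}{2}$ ($b{\left(o,L \right)} = \frac{7 + o}{2} = \frac{7}{2} + \frac{o}{2}$)
$H{\left(p \right)} = \sqrt{p} \left(\frac{7}{2} + \frac{3 p}{2}\right)$ ($H{\left(p \right)} = \left(p + \left(\frac{7}{2} + \frac{p}{2}\right)\right) \sqrt{p} = \left(\frac{7}{2} + \frac{3 p}{2}\right) \sqrt{p} = \sqrt{p} \left(\frac{7}{2} + \frac{3 p}{2}\right)$)
$\left(H{\left(K{\left(2 \right)} \right)} + 12755\right) \left(-21072 + 15769\right) = \left(\frac{\sqrt{2} \left(7 + 3 \cdot 2\right)}{2} + 12755\right) \left(-21072 + 15769\right) = \left(\frac{\sqrt{2} \left(7 + 6\right)}{2} + 12755\right) \left(-5303\right) = \left(\frac{1}{2} \sqrt{2} \cdot 13 + 12755\right) \left(-5303\right) = \left(\frac{13 \sqrt{2}}{2} + 12755\right) \left(-5303\right) = \left(12755 + \frac{13 \sqrt{2}}{2}\right) \left(-5303\right) = -67639765 - \frac{68939 \sqrt{2}}{2}$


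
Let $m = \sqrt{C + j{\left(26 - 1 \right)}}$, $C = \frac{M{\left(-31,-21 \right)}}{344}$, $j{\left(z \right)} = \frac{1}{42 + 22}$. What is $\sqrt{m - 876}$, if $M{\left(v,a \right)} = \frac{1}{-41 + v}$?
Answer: $\frac{\sqrt{-233240256 + 258 \sqrt{16598}}}{516} \approx 29.595 i$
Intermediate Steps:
$j{\left(z \right)} = \frac{1}{64}$
$C = - \frac{1}{24768}$ ($C = \frac{1}{\left(-41 - 31\right) 344} = \frac{1}{-72} \cdot \frac{1}{344} = \left(- \frac{1}{72}\right) \frac{1}{344} = - \frac{1}{24768} \approx -4.0375 \cdot 10^{-5}$)
$m = \frac{\sqrt{16598}}{1032}$ ($m = \sqrt{- \frac{1}{24768} + \frac{1}{64}} = \sqrt{\frac{193}{12384}} = \frac{\sqrt{16598}}{1032} \approx 0.12484$)
$\sqrt{m - 876} = \sqrt{\frac{\sqrt{16598}}{1032} - 876} = \sqrt{-876 + \frac{\sqrt{16598}}{1032}}$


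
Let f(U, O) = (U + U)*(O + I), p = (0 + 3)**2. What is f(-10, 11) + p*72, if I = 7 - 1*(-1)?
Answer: 268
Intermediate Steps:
I = 8 (I = 7 + 1 = 8)
p = 9 (p = 3**2 = 9)
f(U, O) = 2*U*(8 + O) (f(U, O) = (U + U)*(O + 8) = (2*U)*(8 + O) = 2*U*(8 + O))
f(-10, 11) + p*72 = 2*(-10)*(8 + 11) + 9*72 = 2*(-10)*19 + 648 = -380 + 648 = 268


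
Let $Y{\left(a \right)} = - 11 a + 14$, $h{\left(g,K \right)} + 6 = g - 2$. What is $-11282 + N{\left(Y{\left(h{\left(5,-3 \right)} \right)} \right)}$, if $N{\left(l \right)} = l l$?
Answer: $-9073$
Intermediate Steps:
$h{\left(g,K \right)} = -8 + g$ ($h{\left(g,K \right)} = -6 + \left(g - 2\right) = -6 + \left(-2 + g\right) = -8 + g$)
$Y{\left(a \right)} = 14 - 11 a$
$N{\left(l \right)} = l^{2}$
$-11282 + N{\left(Y{\left(h{\left(5,-3 \right)} \right)} \right)} = -11282 + \left(14 - 11 \left(-8 + 5\right)\right)^{2} = -11282 + \left(14 - -33\right)^{2} = -11282 + \left(14 + 33\right)^{2} = -11282 + 47^{2} = -11282 + 2209 = -9073$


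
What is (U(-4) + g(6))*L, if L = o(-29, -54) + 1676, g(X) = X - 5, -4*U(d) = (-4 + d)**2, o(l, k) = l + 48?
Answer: -25425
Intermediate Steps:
o(l, k) = 48 + l
U(d) = -(-4 + d)**2/4
g(X) = -5 + X
L = 1695 (L = (48 - 29) + 1676 = 19 + 1676 = 1695)
(U(-4) + g(6))*L = (-(-4 - 4)**2/4 + (-5 + 6))*1695 = (-1/4*(-8)**2 + 1)*1695 = (-1/4*64 + 1)*1695 = (-16 + 1)*1695 = -15*1695 = -25425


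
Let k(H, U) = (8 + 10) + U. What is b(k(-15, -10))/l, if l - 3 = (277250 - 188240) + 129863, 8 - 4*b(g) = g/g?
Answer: 1/125072 ≈ 7.9954e-6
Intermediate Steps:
k(H, U) = 18 + U
b(g) = 7/4 (b(g) = 2 - g/(4*g) = 2 - ¼*1 = 2 - ¼ = 7/4)
l = 218876 (l = 3 + ((277250 - 188240) + 129863) = 3 + (89010 + 129863) = 3 + 218873 = 218876)
b(k(-15, -10))/l = (7/4)/218876 = (7/4)*(1/218876) = 1/125072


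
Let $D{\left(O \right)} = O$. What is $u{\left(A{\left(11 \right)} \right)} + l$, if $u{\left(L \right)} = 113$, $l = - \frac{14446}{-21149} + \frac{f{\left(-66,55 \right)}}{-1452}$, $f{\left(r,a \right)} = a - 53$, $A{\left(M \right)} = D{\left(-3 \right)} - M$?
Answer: $\frac{1745488309}{15354174} \approx 113.68$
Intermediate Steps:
$A{\left(M \right)} = -3 - M$
$f{\left(r,a \right)} = -53 + a$ ($f{\left(r,a \right)} = a - 53 = -53 + a$)
$l = \frac{10466647}{15354174}$ ($l = - \frac{14446}{-21149} + \frac{-53 + 55}{-1452} = \left(-14446\right) \left(- \frac{1}{21149}\right) + 2 \left(- \frac{1}{1452}\right) = \frac{14446}{21149} - \frac{1}{726} = \frac{10466647}{15354174} \approx 0.68168$)
$u{\left(A{\left(11 \right)} \right)} + l = 113 + \frac{10466647}{15354174} = \frac{1745488309}{15354174}$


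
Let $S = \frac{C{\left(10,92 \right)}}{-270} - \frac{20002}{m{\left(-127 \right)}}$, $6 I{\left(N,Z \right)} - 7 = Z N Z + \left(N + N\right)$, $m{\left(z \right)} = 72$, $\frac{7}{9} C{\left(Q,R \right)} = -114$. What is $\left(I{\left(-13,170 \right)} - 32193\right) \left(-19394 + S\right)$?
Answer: $\frac{14100066426707}{7560} \approx 1.8651 \cdot 10^{9}$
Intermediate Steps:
$C{\left(Q,R \right)} = - \frac{1026}{7}$ ($C{\left(Q,R \right)} = \frac{9}{7} \left(-114\right) = - \frac{1026}{7}$)
$I{\left(N,Z \right)} = \frac{7}{6} + \frac{N}{3} + \frac{N Z^{2}}{6}$ ($I{\left(N,Z \right)} = \frac{7}{6} + \frac{Z N Z + \left(N + N\right)}{6} = \frac{7}{6} + \frac{N Z Z + 2 N}{6} = \frac{7}{6} + \frac{N Z^{2} + 2 N}{6} = \frac{7}{6} + \frac{2 N + N Z^{2}}{6} = \frac{7}{6} + \left(\frac{N}{3} + \frac{N Z^{2}}{6}\right) = \frac{7}{6} + \frac{N}{3} + \frac{N Z^{2}}{6}$)
$S = - \frac{349351}{1260}$ ($S = - \frac{1026}{7 \left(-270\right)} - \frac{20002}{72} = \left(- \frac{1026}{7}\right) \left(- \frac{1}{270}\right) - \frac{10001}{36} = \frac{19}{35} - \frac{10001}{36} = - \frac{349351}{1260} \approx -277.26$)
$\left(I{\left(-13,170 \right)} - 32193\right) \left(-19394 + S\right) = \left(\left(\frac{7}{6} + \frac{1}{3} \left(-13\right) + \frac{1}{6} \left(-13\right) 170^{2}\right) - 32193\right) \left(-19394 - \frac{349351}{1260}\right) = \left(\left(\frac{7}{6} - \frac{13}{3} + \frac{1}{6} \left(-13\right) 28900\right) - 32193\right) \left(- \frac{24785791}{1260}\right) = \left(\left(\frac{7}{6} - \frac{13}{3} - \frac{187850}{3}\right) - 32193\right) \left(- \frac{24785791}{1260}\right) = \left(- \frac{375719}{6} - 32193\right) \left(- \frac{24785791}{1260}\right) = \left(- \frac{568877}{6}\right) \left(- \frac{24785791}{1260}\right) = \frac{14100066426707}{7560}$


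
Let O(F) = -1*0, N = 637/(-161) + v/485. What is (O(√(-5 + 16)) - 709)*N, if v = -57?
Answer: 32221214/11155 ≈ 2888.5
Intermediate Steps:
N = -45446/11155 (N = 637/(-161) - 57/485 = 637*(-1/161) - 57*1/485 = -91/23 - 57/485 = -45446/11155 ≈ -4.0741)
O(F) = 0
(O(√(-5 + 16)) - 709)*N = (0 - 709)*(-45446/11155) = -709*(-45446/11155) = 32221214/11155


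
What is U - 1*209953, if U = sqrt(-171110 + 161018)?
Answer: -209953 + 58*I*sqrt(3) ≈ -2.0995e+5 + 100.46*I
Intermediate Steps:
U = 58*I*sqrt(3) (U = sqrt(-10092) = 58*I*sqrt(3) ≈ 100.46*I)
U - 1*209953 = 58*I*sqrt(3) - 1*209953 = 58*I*sqrt(3) - 209953 = -209953 + 58*I*sqrt(3)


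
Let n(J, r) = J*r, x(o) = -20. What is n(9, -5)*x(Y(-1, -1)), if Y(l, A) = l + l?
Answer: 900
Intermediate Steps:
Y(l, A) = 2*l
n(9, -5)*x(Y(-1, -1)) = (9*(-5))*(-20) = -45*(-20) = 900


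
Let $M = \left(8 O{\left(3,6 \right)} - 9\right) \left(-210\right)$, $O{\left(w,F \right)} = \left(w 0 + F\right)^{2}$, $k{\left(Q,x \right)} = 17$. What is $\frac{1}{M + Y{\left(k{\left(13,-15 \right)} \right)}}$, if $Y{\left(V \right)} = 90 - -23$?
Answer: $- \frac{1}{58477} \approx -1.7101 \cdot 10^{-5}$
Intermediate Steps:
$O{\left(w,F \right)} = F^{2}$ ($O{\left(w,F \right)} = \left(0 + F\right)^{2} = F^{2}$)
$M = -58590$ ($M = \left(8 \cdot 6^{2} - 9\right) \left(-210\right) = \left(8 \cdot 36 - 9\right) \left(-210\right) = \left(288 - 9\right) \left(-210\right) = 279 \left(-210\right) = -58590$)
$Y{\left(V \right)} = 113$ ($Y{\left(V \right)} = 90 + 23 = 113$)
$\frac{1}{M + Y{\left(k{\left(13,-15 \right)} \right)}} = \frac{1}{-58590 + 113} = \frac{1}{-58477} = - \frac{1}{58477}$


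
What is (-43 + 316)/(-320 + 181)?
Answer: -273/139 ≈ -1.9640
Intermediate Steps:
(-43 + 316)/(-320 + 181) = 273/(-139) = 273*(-1/139) = -273/139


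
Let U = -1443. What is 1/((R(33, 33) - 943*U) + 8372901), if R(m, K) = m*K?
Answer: 1/9734739 ≈ 1.0272e-7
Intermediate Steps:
R(m, K) = K*m
1/((R(33, 33) - 943*U) + 8372901) = 1/((33*33 - 943*(-1443)) + 8372901) = 1/((1089 + 1360749) + 8372901) = 1/(1361838 + 8372901) = 1/9734739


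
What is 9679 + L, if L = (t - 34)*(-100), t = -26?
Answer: 15679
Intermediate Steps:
L = 6000 (L = (-26 - 34)*(-100) = -60*(-100) = 6000)
9679 + L = 9679 + 6000 = 15679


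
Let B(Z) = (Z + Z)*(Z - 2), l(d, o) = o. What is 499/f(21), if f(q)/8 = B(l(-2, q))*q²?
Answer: 499/2815344 ≈ 0.00017724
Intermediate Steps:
B(Z) = 2*Z*(-2 + Z) (B(Z) = (2*Z)*(-2 + Z) = 2*Z*(-2 + Z))
f(q) = 16*q³*(-2 + q) (f(q) = 8*((2*q*(-2 + q))*q²) = 8*(2*q³*(-2 + q)) = 16*q³*(-2 + q))
499/f(21) = 499/((16*21³*(-2 + 21))) = 499/((16*9261*19)) = 499/2815344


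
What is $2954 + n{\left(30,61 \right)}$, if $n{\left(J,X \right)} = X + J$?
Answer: $3045$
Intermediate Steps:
$n{\left(J,X \right)} = J + X$
$2954 + n{\left(30,61 \right)} = 2954 + \left(30 + 61\right) = 2954 + 91 = 3045$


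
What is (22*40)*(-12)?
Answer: -10560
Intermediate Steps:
(22*40)*(-12) = 880*(-12) = -10560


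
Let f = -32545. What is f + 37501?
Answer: 4956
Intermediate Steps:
f + 37501 = -32545 + 37501 = 4956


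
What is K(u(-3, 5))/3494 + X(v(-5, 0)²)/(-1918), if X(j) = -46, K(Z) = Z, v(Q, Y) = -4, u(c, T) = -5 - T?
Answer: 35386/1675373 ≈ 0.021121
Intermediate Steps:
K(u(-3, 5))/3494 + X(v(-5, 0)²)/(-1918) = (-5 - 1*5)/3494 - 46/(-1918) = (-5 - 5)*(1/3494) - 46*(-1/1918) = -10*1/3494 + 23/959 = -5/1747 + 23/959 = 35386/1675373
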